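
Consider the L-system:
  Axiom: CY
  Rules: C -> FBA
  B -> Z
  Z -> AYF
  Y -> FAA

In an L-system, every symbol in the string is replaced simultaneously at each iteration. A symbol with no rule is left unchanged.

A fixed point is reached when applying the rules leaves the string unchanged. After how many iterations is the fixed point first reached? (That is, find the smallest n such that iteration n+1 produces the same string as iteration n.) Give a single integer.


Step 0: CY
Step 1: FBAFAA
Step 2: FZAFAA
Step 3: FAYFAFAA
Step 4: FAFAAFAFAA
Step 5: FAFAAFAFAA  (unchanged — fixed point at step 4)

Answer: 4


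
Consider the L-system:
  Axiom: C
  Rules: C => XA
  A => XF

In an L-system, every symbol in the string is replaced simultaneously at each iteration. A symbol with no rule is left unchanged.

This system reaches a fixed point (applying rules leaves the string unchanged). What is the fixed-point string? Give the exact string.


Answer: XXF

Derivation:
Step 0: C
Step 1: XA
Step 2: XXF
Step 3: XXF  (unchanged — fixed point at step 2)


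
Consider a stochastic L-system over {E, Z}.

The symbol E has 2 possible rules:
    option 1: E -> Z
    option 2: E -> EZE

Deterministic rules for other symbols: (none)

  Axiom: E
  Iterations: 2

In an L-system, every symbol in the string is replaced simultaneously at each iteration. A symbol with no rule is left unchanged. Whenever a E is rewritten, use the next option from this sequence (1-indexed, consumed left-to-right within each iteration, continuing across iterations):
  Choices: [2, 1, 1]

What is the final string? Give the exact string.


Step 0: E
Step 1: EZE  (used choices [2])
Step 2: ZZZ  (used choices [1, 1])

Answer: ZZZ


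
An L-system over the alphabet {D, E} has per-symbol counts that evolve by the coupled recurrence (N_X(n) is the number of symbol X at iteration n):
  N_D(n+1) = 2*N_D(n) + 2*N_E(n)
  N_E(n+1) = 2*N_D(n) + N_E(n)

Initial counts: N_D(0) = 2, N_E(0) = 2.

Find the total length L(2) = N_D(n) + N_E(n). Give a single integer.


Answer: 50

Derivation:
Step 0: N_D=2, N_E=2, L=4
Step 1: N_D=8, N_E=6, L=14
Step 2: N_D=28, N_E=22, L=50


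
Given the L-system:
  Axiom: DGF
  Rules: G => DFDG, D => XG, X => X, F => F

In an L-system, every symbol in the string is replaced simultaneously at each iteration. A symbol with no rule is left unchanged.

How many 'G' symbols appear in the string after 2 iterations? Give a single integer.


Step 0: DGF  (1 'G')
Step 1: XGDFDGF  (2 'G')
Step 2: XDFDGXGFXGDFDGF  (4 'G')

Answer: 4


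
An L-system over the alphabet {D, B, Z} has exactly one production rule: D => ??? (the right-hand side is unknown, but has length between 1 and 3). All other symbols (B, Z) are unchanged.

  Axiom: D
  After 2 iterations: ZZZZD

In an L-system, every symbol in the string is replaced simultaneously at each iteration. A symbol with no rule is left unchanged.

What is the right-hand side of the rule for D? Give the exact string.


Trying D => ZZD:
  Step 0: D
  Step 1: ZZD
  Step 2: ZZZZD
Matches the given result.

Answer: ZZD


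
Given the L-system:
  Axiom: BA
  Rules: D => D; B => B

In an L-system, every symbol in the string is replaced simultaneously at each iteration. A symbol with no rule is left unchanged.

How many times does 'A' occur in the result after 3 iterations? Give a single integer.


Answer: 1

Derivation:
Step 0: BA  (1 'A')
Step 1: BA  (1 'A')
Step 2: BA  (1 'A')
Step 3: BA  (1 'A')


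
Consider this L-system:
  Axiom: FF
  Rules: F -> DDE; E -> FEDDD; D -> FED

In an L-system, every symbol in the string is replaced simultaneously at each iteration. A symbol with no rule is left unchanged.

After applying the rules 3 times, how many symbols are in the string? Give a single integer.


Answer: 78

Derivation:
Step 0: length = 2
Step 1: length = 6
Step 2: length = 22
Step 3: length = 78


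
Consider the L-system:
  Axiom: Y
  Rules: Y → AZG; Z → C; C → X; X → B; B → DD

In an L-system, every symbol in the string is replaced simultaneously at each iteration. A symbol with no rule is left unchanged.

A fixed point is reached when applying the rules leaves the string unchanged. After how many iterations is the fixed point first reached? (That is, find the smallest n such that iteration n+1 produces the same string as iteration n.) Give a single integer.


Step 0: Y
Step 1: AZG
Step 2: ACG
Step 3: AXG
Step 4: ABG
Step 5: ADDG
Step 6: ADDG  (unchanged — fixed point at step 5)

Answer: 5


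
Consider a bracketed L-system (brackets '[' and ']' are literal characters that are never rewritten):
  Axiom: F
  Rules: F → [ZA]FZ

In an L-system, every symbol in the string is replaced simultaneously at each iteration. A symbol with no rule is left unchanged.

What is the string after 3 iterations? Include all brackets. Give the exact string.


Answer: [ZA][ZA][ZA]FZZZ

Derivation:
Step 0: F
Step 1: [ZA]FZ
Step 2: [ZA][ZA]FZZ
Step 3: [ZA][ZA][ZA]FZZZ


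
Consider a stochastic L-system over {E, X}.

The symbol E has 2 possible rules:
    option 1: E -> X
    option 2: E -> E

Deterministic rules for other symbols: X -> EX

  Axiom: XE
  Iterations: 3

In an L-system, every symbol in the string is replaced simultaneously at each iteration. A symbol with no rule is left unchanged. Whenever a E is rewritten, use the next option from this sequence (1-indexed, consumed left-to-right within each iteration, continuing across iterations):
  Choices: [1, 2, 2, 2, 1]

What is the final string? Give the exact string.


Step 0: XE
Step 1: EXX  (used choices [1])
Step 2: EEXEX  (used choices [2])
Step 3: EEEXXEX  (used choices [2, 2, 1])

Answer: EEEXXEX


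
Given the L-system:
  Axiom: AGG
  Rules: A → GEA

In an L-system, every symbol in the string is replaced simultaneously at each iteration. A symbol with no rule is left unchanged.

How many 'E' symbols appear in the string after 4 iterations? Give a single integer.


Step 0: AGG  (0 'E')
Step 1: GEAGG  (1 'E')
Step 2: GEGEAGG  (2 'E')
Step 3: GEGEGEAGG  (3 'E')
Step 4: GEGEGEGEAGG  (4 'E')

Answer: 4


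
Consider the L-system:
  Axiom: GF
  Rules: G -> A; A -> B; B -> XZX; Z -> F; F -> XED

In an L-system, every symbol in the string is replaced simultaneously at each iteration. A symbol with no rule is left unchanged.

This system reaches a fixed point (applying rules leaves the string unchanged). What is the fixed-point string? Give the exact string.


Answer: XXEDXXED

Derivation:
Step 0: GF
Step 1: AXED
Step 2: BXED
Step 3: XZXXED
Step 4: XFXXED
Step 5: XXEDXXED
Step 6: XXEDXXED  (unchanged — fixed point at step 5)


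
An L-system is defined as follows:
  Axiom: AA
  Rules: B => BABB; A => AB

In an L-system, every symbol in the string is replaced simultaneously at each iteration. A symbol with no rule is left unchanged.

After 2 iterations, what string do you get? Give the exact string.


Step 0: AA
Step 1: ABAB
Step 2: ABBABBABBABB

Answer: ABBABBABBABB


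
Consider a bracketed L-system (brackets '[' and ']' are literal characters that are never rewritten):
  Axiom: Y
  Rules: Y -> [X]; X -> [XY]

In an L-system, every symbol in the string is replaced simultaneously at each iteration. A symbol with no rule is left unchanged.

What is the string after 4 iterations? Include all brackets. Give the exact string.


Answer: [[[[XY][X]][[XY]]]]

Derivation:
Step 0: Y
Step 1: [X]
Step 2: [[XY]]
Step 3: [[[XY][X]]]
Step 4: [[[[XY][X]][[XY]]]]


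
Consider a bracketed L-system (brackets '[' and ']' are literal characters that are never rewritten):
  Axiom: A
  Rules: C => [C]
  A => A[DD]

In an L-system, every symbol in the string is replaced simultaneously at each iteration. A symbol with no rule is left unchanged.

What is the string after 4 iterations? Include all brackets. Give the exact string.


Answer: A[DD][DD][DD][DD]

Derivation:
Step 0: A
Step 1: A[DD]
Step 2: A[DD][DD]
Step 3: A[DD][DD][DD]
Step 4: A[DD][DD][DD][DD]


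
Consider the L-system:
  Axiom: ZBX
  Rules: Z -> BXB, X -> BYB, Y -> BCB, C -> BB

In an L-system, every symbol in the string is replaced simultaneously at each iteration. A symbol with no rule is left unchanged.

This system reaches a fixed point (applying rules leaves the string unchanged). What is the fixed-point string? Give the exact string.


Answer: BBBBBBBBBBBBBBB

Derivation:
Step 0: ZBX
Step 1: BXBBBYB
Step 2: BBYBBBBBCBB
Step 3: BBBCBBBBBBBBBB
Step 4: BBBBBBBBBBBBBBB
Step 5: BBBBBBBBBBBBBBB  (unchanged — fixed point at step 4)


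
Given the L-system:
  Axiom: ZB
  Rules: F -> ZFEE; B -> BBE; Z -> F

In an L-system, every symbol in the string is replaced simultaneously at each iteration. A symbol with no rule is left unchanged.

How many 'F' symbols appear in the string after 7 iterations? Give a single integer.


Answer: 13

Derivation:
Step 0: ZB  (0 'F')
Step 1: FBBE  (1 'F')
Step 2: ZFEEBBEBBEE  (1 'F')
Step 3: FZFEEEEBBEBBEEBBEBBEEE  (2 'F')
Step 4: ZFEEFZFEEEEEEBBEBBEEBBEBBEEEBBEBBEEBBEBBEEEE  (3 'F')
Step 5: FZFEEEEZFEEFZFEEEEEEEEBBEBBEEBBEBBEEEBBEBBEEBBEBBEEEEBBEBBEEBBEBBEEEBBEBBEEBBEBBEEEEE  (5 'F')
Step 6: ZFEEFZFEEEEEEFZFEEEEZFEEFZFEEEEEEEEEEBBEBBEEBBEBBEEEBBEBBEEBBEBBEEEEBBEBBEEBBEBBEEEBBEBBEEBBEBBEEEEEBBEBBEEBBEBBEEEBBEBBEEBBEBBEEEEBBEBBEEBBEBBEEEBBEBBEEBBEBBEEEEEE  (8 'F')
Step 7: FZFEEEEZFEEFZFEEEEEEEEZFEEFZFEEEEEEFZFEEEEZFEEFZFEEEEEEEEEEEEBBEBBEEBBEBBEEEBBEBBEEBBEBBEEEEBBEBBEEBBEBBEEEBBEBBEEBBEBBEEEEEBBEBBEEBBEBBEEEBBEBBEEBBEBBEEEEBBEBBEEBBEBBEEEBBEBBEEBBEBBEEEEEEBBEBBEEBBEBBEEEBBEBBEEBBEBBEEEEBBEBBEEBBEBBEEEBBEBBEEBBEBBEEEEEBBEBBEEBBEBBEEEBBEBBEEBBEBBEEEEBBEBBEEBBEBBEEEBBEBBEEBBEBBEEEEEEE  (13 'F')


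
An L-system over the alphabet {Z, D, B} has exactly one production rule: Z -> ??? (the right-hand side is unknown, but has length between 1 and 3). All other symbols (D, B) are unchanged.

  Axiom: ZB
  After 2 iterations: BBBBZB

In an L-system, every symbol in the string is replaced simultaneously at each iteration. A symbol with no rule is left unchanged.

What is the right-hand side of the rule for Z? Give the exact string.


Trying Z -> BBZ:
  Step 0: ZB
  Step 1: BBZB
  Step 2: BBBBZB
Matches the given result.

Answer: BBZ


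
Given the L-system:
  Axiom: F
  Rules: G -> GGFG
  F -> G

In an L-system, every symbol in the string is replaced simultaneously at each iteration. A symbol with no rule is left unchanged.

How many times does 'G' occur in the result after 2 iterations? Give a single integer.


Step 0: F  (0 'G')
Step 1: G  (1 'G')
Step 2: GGFG  (3 'G')

Answer: 3


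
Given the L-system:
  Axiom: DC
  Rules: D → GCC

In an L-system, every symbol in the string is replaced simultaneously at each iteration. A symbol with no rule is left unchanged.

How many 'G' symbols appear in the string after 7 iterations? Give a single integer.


Step 0: DC  (0 'G')
Step 1: GCCC  (1 'G')
Step 2: GCCC  (1 'G')
Step 3: GCCC  (1 'G')
Step 4: GCCC  (1 'G')
Step 5: GCCC  (1 'G')
Step 6: GCCC  (1 'G')
Step 7: GCCC  (1 'G')

Answer: 1


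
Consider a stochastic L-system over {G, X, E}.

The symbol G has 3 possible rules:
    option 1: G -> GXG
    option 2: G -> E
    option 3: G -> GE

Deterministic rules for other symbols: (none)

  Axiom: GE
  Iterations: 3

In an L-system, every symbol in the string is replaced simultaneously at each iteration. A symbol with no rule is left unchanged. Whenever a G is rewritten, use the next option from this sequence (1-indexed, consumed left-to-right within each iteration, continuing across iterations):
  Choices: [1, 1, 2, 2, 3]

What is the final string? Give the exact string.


Step 0: GE
Step 1: GXGE  (used choices [1])
Step 2: GXGXEE  (used choices [1, 2])
Step 3: EXGEXEE  (used choices [2, 3])

Answer: EXGEXEE


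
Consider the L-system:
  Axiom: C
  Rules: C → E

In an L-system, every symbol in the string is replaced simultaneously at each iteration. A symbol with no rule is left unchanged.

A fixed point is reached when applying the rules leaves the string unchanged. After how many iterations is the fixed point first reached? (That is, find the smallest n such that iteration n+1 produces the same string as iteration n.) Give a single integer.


Step 0: C
Step 1: E
Step 2: E  (unchanged — fixed point at step 1)

Answer: 1


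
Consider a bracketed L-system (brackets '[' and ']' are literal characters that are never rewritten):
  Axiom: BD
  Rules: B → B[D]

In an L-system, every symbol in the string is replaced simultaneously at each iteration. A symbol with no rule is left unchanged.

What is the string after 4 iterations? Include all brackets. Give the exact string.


Answer: B[D][D][D][D]D

Derivation:
Step 0: BD
Step 1: B[D]D
Step 2: B[D][D]D
Step 3: B[D][D][D]D
Step 4: B[D][D][D][D]D


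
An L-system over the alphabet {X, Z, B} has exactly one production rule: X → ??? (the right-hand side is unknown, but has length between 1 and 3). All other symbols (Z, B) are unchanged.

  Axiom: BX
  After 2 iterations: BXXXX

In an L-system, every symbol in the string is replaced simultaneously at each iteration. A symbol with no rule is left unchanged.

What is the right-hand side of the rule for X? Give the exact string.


Trying X → XX:
  Step 0: BX
  Step 1: BXX
  Step 2: BXXXX
Matches the given result.

Answer: XX


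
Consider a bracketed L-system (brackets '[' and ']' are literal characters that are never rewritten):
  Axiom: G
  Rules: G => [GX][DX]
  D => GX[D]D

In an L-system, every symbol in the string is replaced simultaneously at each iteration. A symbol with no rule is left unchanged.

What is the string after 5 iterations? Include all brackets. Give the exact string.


Answer: [[[[[GX][DX]X][GX[D]DX]X][[GX][DX]X[GX[D]D]GX[D]DX]X][[[GX][DX]X][GX[D]DX]X[[GX][DX]X[GX[D]D]GX[D]D][GX][DX]X[GX[D]D]GX[D]DX]X][[[[GX][DX]X][GX[D]DX]X][[GX][DX]X[GX[D]D]GX[D]DX]X[[[GX][DX]X][GX[D]DX]X[[GX][DX]X[GX[D]D]GX[D]D][GX][DX]X[GX[D]D]GX[D]D][[GX][DX]X][GX[D]DX]X[[GX][DX]X[GX[D]D]GX[D]D][GX][DX]X[GX[D]D]GX[D]DX]

Derivation:
Step 0: G
Step 1: [GX][DX]
Step 2: [[GX][DX]X][GX[D]DX]
Step 3: [[[GX][DX]X][GX[D]DX]X][[GX][DX]X[GX[D]D]GX[D]DX]
Step 4: [[[[GX][DX]X][GX[D]DX]X][[GX][DX]X[GX[D]D]GX[D]DX]X][[[GX][DX]X][GX[D]DX]X[[GX][DX]X[GX[D]D]GX[D]D][GX][DX]X[GX[D]D]GX[D]DX]
Step 5: [[[[[GX][DX]X][GX[D]DX]X][[GX][DX]X[GX[D]D]GX[D]DX]X][[[GX][DX]X][GX[D]DX]X[[GX][DX]X[GX[D]D]GX[D]D][GX][DX]X[GX[D]D]GX[D]DX]X][[[[GX][DX]X][GX[D]DX]X][[GX][DX]X[GX[D]D]GX[D]DX]X[[[GX][DX]X][GX[D]DX]X[[GX][DX]X[GX[D]D]GX[D]D][GX][DX]X[GX[D]D]GX[D]D][[GX][DX]X][GX[D]DX]X[[GX][DX]X[GX[D]D]GX[D]D][GX][DX]X[GX[D]D]GX[D]DX]


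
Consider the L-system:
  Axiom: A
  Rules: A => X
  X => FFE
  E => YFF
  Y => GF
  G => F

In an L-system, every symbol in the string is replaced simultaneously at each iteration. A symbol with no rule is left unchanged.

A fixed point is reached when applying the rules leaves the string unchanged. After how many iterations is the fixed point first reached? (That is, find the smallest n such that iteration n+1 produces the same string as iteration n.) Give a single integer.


Step 0: A
Step 1: X
Step 2: FFE
Step 3: FFYFF
Step 4: FFGFFF
Step 5: FFFFFF
Step 6: FFFFFF  (unchanged — fixed point at step 5)

Answer: 5


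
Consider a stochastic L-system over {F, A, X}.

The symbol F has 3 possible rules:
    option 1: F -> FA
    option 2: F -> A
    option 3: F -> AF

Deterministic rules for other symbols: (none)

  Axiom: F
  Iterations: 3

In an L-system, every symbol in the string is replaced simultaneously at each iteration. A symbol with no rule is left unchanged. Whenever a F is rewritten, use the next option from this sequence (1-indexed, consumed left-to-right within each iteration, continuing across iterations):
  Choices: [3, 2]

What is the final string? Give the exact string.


Answer: AA

Derivation:
Step 0: F
Step 1: AF  (used choices [3])
Step 2: AA  (used choices [2])
Step 3: AA  (used choices [])


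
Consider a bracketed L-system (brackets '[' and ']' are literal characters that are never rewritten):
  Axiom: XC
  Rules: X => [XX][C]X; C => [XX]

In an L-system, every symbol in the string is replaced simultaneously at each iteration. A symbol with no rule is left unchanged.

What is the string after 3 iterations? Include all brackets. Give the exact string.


Answer: [[[XX][C]X[XX][C]X][[XX]][XX][C]X[[XX][C]X[XX][C]X][[XX]][XX][C]X][[[XX][C]X[XX][C]X]][[XX][C]X[XX][C]X][[XX]][XX][C]X[[[XX][C]X[XX][C]X][[XX]][XX][C]X[[XX][C]X[XX][C]X][[XX]][XX][C]X]

Derivation:
Step 0: XC
Step 1: [XX][C]X[XX]
Step 2: [[XX][C]X[XX][C]X][[XX]][XX][C]X[[XX][C]X[XX][C]X]
Step 3: [[[XX][C]X[XX][C]X][[XX]][XX][C]X[[XX][C]X[XX][C]X][[XX]][XX][C]X][[[XX][C]X[XX][C]X]][[XX][C]X[XX][C]X][[XX]][XX][C]X[[[XX][C]X[XX][C]X][[XX]][XX][C]X[[XX][C]X[XX][C]X][[XX]][XX][C]X]


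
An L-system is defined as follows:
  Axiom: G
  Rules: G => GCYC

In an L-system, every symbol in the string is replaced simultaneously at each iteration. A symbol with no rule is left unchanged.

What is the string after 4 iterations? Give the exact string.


Step 0: G
Step 1: GCYC
Step 2: GCYCCYC
Step 3: GCYCCYCCYC
Step 4: GCYCCYCCYCCYC

Answer: GCYCCYCCYCCYC


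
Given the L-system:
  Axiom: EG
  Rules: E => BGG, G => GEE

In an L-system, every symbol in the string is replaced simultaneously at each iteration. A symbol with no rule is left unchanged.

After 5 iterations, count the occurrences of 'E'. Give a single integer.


Step 0: EG  (1 'E')
Step 1: BGGGEE  (2 'E')
Step 2: BGEEGEEGEEBGGBGG  (6 'E')
Step 3: BGEEBGGBGGGEEBGGBGGGEEBGGBGGBGEEGEEBGEEGEE  (14 'E')
Step 4: BGEEBGGBGGBGEEGEEBGEEGEEGEEBGGBGGBGEEGEEBGEEGEEGEEBGGBGGBGEEGEEBGEEGEEBGEEBGGBGGGEEBGGBGGBGEEBGGBGGGEEBGGBGG  (38 'E')
Step 5: BGEEBGGBGGBGEEGEEBGEEGEEBGEEBGGBGGGEEBGGBGGBGEEBGGBGGGEEBGGBGGGEEBGGBGGBGEEGEEBGEEGEEBGEEBGGBGGGEEBGGBGGBGEEBGGBGGGEEBGGBGGGEEBGGBGGBGEEGEEBGEEGEEBGEEBGGBGGGEEBGGBGGBGEEBGGBGGGEEBGGBGGBGEEBGGBGGBGEEGEEBGEEGEEGEEBGGBGGBGEEGEEBGEEGEEBGEEBGGBGGBGEEGEEBGEEGEEGEEBGGBGGBGEEGEEBGEEGEE  (94 'E')

Answer: 94


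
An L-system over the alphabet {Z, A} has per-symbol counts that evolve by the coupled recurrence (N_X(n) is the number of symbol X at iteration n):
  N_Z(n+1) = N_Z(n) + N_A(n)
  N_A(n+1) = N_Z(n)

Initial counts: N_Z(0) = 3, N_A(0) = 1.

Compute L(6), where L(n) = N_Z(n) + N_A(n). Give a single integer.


Answer: 76

Derivation:
Step 0: N_Z=3, N_A=1, L=4
Step 1: N_Z=4, N_A=3, L=7
Step 2: N_Z=7, N_A=4, L=11
Step 3: N_Z=11, N_A=7, L=18
Step 4: N_Z=18, N_A=11, L=29
Step 5: N_Z=29, N_A=18, L=47
Step 6: N_Z=47, N_A=29, L=76


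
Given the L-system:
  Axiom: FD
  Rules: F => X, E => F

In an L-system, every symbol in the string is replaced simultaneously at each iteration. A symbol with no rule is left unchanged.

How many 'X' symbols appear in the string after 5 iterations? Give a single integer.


Step 0: FD  (0 'X')
Step 1: XD  (1 'X')
Step 2: XD  (1 'X')
Step 3: XD  (1 'X')
Step 4: XD  (1 'X')
Step 5: XD  (1 'X')

Answer: 1


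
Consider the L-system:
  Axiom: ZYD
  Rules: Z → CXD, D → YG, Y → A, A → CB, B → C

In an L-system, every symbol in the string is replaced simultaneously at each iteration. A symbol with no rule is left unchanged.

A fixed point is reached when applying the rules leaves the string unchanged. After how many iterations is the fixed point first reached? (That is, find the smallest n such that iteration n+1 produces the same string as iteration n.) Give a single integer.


Step 0: ZYD
Step 1: CXDAYG
Step 2: CXYGCBAG
Step 3: CXAGCCCBG
Step 4: CXCBGCCCCG
Step 5: CXCCGCCCCG
Step 6: CXCCGCCCCG  (unchanged — fixed point at step 5)

Answer: 5


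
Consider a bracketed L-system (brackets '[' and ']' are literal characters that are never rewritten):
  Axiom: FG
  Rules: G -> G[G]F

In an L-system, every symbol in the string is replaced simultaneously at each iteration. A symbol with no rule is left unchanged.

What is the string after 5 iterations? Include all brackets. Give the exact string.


Step 0: FG
Step 1: FG[G]F
Step 2: FG[G]F[G[G]F]F
Step 3: FG[G]F[G[G]F]F[G[G]F[G[G]F]F]F
Step 4: FG[G]F[G[G]F]F[G[G]F[G[G]F]F]F[G[G]F[G[G]F]F[G[G]F[G[G]F]F]F]F
Step 5: FG[G]F[G[G]F]F[G[G]F[G[G]F]F]F[G[G]F[G[G]F]F[G[G]F[G[G]F]F]F]F[G[G]F[G[G]F]F[G[G]F[G[G]F]F]F[G[G]F[G[G]F]F[G[G]F[G[G]F]F]F]F]F

Answer: FG[G]F[G[G]F]F[G[G]F[G[G]F]F]F[G[G]F[G[G]F]F[G[G]F[G[G]F]F]F]F[G[G]F[G[G]F]F[G[G]F[G[G]F]F]F[G[G]F[G[G]F]F[G[G]F[G[G]F]F]F]F]F


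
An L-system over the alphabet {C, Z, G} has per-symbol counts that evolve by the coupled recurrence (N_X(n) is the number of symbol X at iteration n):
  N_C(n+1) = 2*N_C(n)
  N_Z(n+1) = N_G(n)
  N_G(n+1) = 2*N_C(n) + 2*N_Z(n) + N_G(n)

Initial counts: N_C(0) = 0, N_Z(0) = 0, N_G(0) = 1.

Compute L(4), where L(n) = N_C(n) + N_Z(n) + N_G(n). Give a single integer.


Answer: 16

Derivation:
Step 0: N_C=0, N_Z=0, N_G=1, L=1
Step 1: N_C=0, N_Z=1, N_G=1, L=2
Step 2: N_C=0, N_Z=1, N_G=3, L=4
Step 3: N_C=0, N_Z=3, N_G=5, L=8
Step 4: N_C=0, N_Z=5, N_G=11, L=16


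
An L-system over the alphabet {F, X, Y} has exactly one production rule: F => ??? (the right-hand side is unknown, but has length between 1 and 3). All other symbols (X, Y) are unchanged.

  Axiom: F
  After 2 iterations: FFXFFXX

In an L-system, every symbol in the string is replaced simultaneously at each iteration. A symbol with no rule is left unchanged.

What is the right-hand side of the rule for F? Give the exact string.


Trying F => FFX:
  Step 0: F
  Step 1: FFX
  Step 2: FFXFFXX
Matches the given result.

Answer: FFX


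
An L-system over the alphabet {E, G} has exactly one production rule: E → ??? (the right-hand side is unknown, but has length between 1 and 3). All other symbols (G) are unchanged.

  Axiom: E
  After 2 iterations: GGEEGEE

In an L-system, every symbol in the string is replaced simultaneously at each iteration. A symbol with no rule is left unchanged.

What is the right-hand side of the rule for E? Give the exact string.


Answer: GEE

Derivation:
Trying E → GEE:
  Step 0: E
  Step 1: GEE
  Step 2: GGEEGEE
Matches the given result.


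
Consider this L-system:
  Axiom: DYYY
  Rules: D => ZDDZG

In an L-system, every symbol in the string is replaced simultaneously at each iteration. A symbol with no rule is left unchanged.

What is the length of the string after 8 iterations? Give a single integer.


Step 0: length = 4
Step 1: length = 8
Step 2: length = 16
Step 3: length = 32
Step 4: length = 64
Step 5: length = 128
Step 6: length = 256
Step 7: length = 512
Step 8: length = 1024

Answer: 1024


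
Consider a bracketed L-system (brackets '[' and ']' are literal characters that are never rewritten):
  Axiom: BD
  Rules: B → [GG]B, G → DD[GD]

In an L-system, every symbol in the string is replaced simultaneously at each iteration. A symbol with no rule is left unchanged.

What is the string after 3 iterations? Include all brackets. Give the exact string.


Step 0: BD
Step 1: [GG]BD
Step 2: [DD[GD]DD[GD]][GG]BD
Step 3: [DD[DD[GD]D]DD[DD[GD]D]][DD[GD]DD[GD]][GG]BD

Answer: [DD[DD[GD]D]DD[DD[GD]D]][DD[GD]DD[GD]][GG]BD


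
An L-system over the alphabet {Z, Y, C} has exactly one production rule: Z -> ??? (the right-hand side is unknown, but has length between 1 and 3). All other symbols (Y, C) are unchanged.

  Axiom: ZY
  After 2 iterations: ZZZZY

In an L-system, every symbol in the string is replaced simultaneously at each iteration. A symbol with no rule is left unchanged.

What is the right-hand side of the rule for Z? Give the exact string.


Trying Z -> ZZ:
  Step 0: ZY
  Step 1: ZZY
  Step 2: ZZZZY
Matches the given result.

Answer: ZZ


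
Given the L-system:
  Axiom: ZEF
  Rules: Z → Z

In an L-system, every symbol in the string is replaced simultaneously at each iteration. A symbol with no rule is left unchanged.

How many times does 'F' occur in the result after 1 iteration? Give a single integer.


Step 0: ZEF  (1 'F')
Step 1: ZEF  (1 'F')

Answer: 1


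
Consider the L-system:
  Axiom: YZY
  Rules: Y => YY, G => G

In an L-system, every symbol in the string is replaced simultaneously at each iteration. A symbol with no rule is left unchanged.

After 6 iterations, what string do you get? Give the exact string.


Step 0: YZY
Step 1: YYZYY
Step 2: YYYYZYYYY
Step 3: YYYYYYYYZYYYYYYYY
Step 4: YYYYYYYYYYYYYYYYZYYYYYYYYYYYYYYYY
Step 5: YYYYYYYYYYYYYYYYYYYYYYYYYYYYYYYYZYYYYYYYYYYYYYYYYYYYYYYYYYYYYYYYY
Step 6: YYYYYYYYYYYYYYYYYYYYYYYYYYYYYYYYYYYYYYYYYYYYYYYYYYYYYYYYYYYYYYYYZYYYYYYYYYYYYYYYYYYYYYYYYYYYYYYYYYYYYYYYYYYYYYYYYYYYYYYYYYYYYYYYY

Answer: YYYYYYYYYYYYYYYYYYYYYYYYYYYYYYYYYYYYYYYYYYYYYYYYYYYYYYYYYYYYYYYYZYYYYYYYYYYYYYYYYYYYYYYYYYYYYYYYYYYYYYYYYYYYYYYYYYYYYYYYYYYYYYYYY


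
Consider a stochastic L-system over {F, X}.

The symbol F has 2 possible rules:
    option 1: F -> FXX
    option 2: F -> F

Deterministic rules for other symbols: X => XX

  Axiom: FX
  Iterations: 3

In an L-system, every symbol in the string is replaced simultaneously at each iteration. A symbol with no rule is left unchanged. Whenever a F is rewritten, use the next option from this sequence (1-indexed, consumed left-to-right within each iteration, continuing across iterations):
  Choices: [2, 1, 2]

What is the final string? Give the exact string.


Answer: FXXXXXXXXXXXX

Derivation:
Step 0: FX
Step 1: FXX  (used choices [2])
Step 2: FXXXXXX  (used choices [1])
Step 3: FXXXXXXXXXXXX  (used choices [2])


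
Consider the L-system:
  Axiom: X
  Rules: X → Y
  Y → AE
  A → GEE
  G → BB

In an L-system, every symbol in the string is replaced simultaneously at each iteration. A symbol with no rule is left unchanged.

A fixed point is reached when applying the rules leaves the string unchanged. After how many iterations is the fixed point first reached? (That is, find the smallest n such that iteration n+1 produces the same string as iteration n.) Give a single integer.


Answer: 4

Derivation:
Step 0: X
Step 1: Y
Step 2: AE
Step 3: GEEE
Step 4: BBEEE
Step 5: BBEEE  (unchanged — fixed point at step 4)


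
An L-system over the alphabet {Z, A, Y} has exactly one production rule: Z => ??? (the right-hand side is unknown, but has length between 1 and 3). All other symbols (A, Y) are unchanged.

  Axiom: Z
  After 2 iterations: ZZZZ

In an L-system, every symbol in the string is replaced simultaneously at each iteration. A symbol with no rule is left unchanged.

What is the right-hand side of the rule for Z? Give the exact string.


Trying Z => ZZ:
  Step 0: Z
  Step 1: ZZ
  Step 2: ZZZZ
Matches the given result.

Answer: ZZ


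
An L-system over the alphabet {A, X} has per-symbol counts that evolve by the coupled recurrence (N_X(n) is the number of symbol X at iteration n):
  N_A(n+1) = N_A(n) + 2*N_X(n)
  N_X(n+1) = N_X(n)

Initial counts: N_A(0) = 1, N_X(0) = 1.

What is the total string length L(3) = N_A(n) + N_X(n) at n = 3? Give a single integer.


Answer: 8

Derivation:
Step 0: N_A=1, N_X=1, L=2
Step 1: N_A=3, N_X=1, L=4
Step 2: N_A=5, N_X=1, L=6
Step 3: N_A=7, N_X=1, L=8


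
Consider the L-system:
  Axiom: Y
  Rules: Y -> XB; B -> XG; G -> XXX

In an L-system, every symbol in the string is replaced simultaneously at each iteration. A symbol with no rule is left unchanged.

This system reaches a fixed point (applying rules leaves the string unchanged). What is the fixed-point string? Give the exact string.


Answer: XXXXX

Derivation:
Step 0: Y
Step 1: XB
Step 2: XXG
Step 3: XXXXX
Step 4: XXXXX  (unchanged — fixed point at step 3)


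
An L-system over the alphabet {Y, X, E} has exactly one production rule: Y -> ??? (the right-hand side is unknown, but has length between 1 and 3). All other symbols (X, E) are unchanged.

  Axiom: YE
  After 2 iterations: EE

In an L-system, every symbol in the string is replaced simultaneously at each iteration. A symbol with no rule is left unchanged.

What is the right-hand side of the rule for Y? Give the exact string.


Trying Y -> E:
  Step 0: YE
  Step 1: EE
  Step 2: EE
Matches the given result.

Answer: E


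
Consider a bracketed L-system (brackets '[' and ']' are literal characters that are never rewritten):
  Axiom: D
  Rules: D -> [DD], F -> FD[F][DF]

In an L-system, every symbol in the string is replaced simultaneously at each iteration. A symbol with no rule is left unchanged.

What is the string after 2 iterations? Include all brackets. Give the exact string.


Step 0: D
Step 1: [DD]
Step 2: [[DD][DD]]

Answer: [[DD][DD]]


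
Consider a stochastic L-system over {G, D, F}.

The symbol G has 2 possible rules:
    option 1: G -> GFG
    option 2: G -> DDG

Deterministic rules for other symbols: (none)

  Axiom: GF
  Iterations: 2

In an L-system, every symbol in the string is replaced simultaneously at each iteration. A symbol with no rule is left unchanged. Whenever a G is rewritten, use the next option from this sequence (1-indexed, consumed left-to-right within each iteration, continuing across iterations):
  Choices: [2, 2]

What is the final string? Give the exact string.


Step 0: GF
Step 1: DDGF  (used choices [2])
Step 2: DDDDGF  (used choices [2])

Answer: DDDDGF


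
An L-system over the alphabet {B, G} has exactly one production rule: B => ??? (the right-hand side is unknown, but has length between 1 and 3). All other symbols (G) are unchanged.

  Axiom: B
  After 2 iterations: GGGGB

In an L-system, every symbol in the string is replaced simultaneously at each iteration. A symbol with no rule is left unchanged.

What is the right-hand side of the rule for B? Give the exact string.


Answer: GGB

Derivation:
Trying B => GGB:
  Step 0: B
  Step 1: GGB
  Step 2: GGGGB
Matches the given result.


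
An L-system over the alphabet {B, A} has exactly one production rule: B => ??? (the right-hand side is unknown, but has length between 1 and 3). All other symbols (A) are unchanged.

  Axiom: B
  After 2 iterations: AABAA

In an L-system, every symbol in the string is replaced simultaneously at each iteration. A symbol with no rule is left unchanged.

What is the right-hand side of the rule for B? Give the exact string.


Trying B => ABA:
  Step 0: B
  Step 1: ABA
  Step 2: AABAA
Matches the given result.

Answer: ABA


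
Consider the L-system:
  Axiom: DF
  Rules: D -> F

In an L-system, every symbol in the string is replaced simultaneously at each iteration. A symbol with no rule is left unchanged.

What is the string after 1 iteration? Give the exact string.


Step 0: DF
Step 1: FF

Answer: FF


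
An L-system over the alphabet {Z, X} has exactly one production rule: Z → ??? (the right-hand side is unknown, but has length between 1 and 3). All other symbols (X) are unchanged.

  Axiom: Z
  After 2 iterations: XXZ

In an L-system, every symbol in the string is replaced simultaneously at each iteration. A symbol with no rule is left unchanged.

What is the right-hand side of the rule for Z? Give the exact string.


Answer: XZ

Derivation:
Trying Z → XZ:
  Step 0: Z
  Step 1: XZ
  Step 2: XXZ
Matches the given result.


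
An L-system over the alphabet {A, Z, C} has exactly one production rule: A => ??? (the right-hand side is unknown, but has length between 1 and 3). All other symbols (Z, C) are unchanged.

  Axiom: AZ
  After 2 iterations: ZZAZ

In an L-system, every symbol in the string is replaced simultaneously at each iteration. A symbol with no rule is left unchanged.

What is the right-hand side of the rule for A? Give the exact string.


Trying A => ZA:
  Step 0: AZ
  Step 1: ZAZ
  Step 2: ZZAZ
Matches the given result.

Answer: ZA


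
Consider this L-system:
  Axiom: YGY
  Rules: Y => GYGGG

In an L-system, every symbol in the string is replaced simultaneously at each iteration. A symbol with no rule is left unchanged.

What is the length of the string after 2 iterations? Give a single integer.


Answer: 19

Derivation:
Step 0: length = 3
Step 1: length = 11
Step 2: length = 19


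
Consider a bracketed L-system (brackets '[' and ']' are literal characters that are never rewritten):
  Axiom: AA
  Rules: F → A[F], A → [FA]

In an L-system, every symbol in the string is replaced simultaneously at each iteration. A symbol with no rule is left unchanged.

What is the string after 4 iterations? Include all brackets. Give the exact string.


Answer: [[A[F][FA]][[FA][A[F]]][[FA][A[F]][A[F][FA]]]][[A[F][FA]][[FA][A[F]]][[FA][A[F]][A[F][FA]]]]

Derivation:
Step 0: AA
Step 1: [FA][FA]
Step 2: [A[F][FA]][A[F][FA]]
Step 3: [[FA][A[F]][A[F][FA]]][[FA][A[F]][A[F][FA]]]
Step 4: [[A[F][FA]][[FA][A[F]]][[FA][A[F]][A[F][FA]]]][[A[F][FA]][[FA][A[F]]][[FA][A[F]][A[F][FA]]]]


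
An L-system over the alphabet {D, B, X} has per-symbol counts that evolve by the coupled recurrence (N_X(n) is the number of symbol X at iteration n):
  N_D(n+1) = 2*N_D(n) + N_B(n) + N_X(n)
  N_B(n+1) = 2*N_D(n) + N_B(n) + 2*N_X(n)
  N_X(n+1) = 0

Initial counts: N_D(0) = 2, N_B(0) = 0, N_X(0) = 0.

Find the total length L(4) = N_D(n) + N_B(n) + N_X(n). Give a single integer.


Answer: 216

Derivation:
Step 0: N_D=2, N_B=0, N_X=0, L=2
Step 1: N_D=4, N_B=4, N_X=0, L=8
Step 2: N_D=12, N_B=12, N_X=0, L=24
Step 3: N_D=36, N_B=36, N_X=0, L=72
Step 4: N_D=108, N_B=108, N_X=0, L=216


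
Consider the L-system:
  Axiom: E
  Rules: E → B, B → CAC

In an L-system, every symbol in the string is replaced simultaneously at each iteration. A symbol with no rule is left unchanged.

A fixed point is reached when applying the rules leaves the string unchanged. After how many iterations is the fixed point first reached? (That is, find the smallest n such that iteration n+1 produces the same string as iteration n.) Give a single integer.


Step 0: E
Step 1: B
Step 2: CAC
Step 3: CAC  (unchanged — fixed point at step 2)

Answer: 2


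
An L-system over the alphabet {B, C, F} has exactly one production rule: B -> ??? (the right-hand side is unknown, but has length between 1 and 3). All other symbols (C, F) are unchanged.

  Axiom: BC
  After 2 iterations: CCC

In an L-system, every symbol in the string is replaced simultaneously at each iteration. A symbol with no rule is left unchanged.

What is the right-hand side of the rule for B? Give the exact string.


Answer: CC

Derivation:
Trying B -> CC:
  Step 0: BC
  Step 1: CCC
  Step 2: CCC
Matches the given result.


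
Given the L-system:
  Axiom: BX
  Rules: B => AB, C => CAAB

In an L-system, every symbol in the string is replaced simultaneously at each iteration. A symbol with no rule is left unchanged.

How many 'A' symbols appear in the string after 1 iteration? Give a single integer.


Step 0: BX  (0 'A')
Step 1: ABX  (1 'A')

Answer: 1


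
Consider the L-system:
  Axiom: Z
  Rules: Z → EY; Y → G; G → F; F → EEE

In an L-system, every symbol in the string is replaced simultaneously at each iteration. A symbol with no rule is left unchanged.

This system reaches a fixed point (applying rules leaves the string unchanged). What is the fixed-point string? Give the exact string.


Step 0: Z
Step 1: EY
Step 2: EG
Step 3: EF
Step 4: EEEE
Step 5: EEEE  (unchanged — fixed point at step 4)

Answer: EEEE


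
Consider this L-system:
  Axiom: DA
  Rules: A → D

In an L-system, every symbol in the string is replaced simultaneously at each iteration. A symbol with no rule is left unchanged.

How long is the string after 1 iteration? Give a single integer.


Step 0: length = 2
Step 1: length = 2

Answer: 2


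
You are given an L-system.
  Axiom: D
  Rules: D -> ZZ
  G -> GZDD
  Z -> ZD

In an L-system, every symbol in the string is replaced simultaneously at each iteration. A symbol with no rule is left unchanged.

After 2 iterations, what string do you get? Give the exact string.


Step 0: D
Step 1: ZZ
Step 2: ZDZD

Answer: ZDZD


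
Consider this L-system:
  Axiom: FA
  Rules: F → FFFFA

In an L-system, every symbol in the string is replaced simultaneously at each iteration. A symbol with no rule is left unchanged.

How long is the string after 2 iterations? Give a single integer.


Answer: 22

Derivation:
Step 0: length = 2
Step 1: length = 6
Step 2: length = 22


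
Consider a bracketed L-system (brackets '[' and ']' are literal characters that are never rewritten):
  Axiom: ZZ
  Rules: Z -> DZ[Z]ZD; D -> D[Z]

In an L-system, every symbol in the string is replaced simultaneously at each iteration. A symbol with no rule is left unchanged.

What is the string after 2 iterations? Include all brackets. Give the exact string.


Step 0: ZZ
Step 1: DZ[Z]ZDDZ[Z]ZD
Step 2: D[Z]DZ[Z]ZD[DZ[Z]ZD]DZ[Z]ZDD[Z]D[Z]DZ[Z]ZD[DZ[Z]ZD]DZ[Z]ZDD[Z]

Answer: D[Z]DZ[Z]ZD[DZ[Z]ZD]DZ[Z]ZDD[Z]D[Z]DZ[Z]ZD[DZ[Z]ZD]DZ[Z]ZDD[Z]


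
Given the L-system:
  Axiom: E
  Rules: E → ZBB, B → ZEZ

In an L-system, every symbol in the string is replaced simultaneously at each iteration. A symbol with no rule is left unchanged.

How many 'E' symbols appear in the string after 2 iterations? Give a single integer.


Step 0: E  (1 'E')
Step 1: ZBB  (0 'E')
Step 2: ZZEZZEZ  (2 'E')

Answer: 2


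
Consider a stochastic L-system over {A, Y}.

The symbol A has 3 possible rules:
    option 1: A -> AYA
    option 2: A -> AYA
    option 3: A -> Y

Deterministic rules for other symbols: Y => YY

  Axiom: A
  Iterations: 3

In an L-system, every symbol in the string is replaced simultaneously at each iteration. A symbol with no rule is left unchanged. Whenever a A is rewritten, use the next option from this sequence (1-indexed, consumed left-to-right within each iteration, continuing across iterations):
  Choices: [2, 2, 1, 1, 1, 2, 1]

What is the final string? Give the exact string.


Step 0: A
Step 1: AYA  (used choices [2])
Step 2: AYAYYAYA  (used choices [2, 1])
Step 3: AYAYYAYAYYYYAYAYYAYA  (used choices [1, 1, 2, 1])

Answer: AYAYYAYAYYYYAYAYYAYA


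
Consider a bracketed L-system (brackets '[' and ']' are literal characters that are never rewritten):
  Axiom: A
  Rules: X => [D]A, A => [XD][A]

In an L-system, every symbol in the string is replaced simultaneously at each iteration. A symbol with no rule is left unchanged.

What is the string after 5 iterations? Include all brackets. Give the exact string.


Answer: [[D][[D][XD][A]D][[[D]AD][[XD][A]]]D][[[D][[D]AD][[XD][A]]D][[[D][XD][A]D][[[D]AD][[XD][A]]]]]

Derivation:
Step 0: A
Step 1: [XD][A]
Step 2: [[D]AD][[XD][A]]
Step 3: [[D][XD][A]D][[[D]AD][[XD][A]]]
Step 4: [[D][[D]AD][[XD][A]]D][[[D][XD][A]D][[[D]AD][[XD][A]]]]
Step 5: [[D][[D][XD][A]D][[[D]AD][[XD][A]]]D][[[D][[D]AD][[XD][A]]D][[[D][XD][A]D][[[D]AD][[XD][A]]]]]


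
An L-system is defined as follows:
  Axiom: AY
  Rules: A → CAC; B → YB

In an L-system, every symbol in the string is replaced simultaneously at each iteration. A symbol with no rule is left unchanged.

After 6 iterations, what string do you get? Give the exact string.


Step 0: AY
Step 1: CACY
Step 2: CCACCY
Step 3: CCCACCCY
Step 4: CCCCACCCCY
Step 5: CCCCCACCCCCY
Step 6: CCCCCCACCCCCCY

Answer: CCCCCCACCCCCCY


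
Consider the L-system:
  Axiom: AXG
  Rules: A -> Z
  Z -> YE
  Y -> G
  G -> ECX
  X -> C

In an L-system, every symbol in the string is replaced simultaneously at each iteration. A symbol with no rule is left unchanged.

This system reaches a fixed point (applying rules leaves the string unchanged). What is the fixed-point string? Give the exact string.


Answer: ECCECECC

Derivation:
Step 0: AXG
Step 1: ZCECX
Step 2: YECECC
Step 3: GECECC
Step 4: ECXECECC
Step 5: ECCECECC
Step 6: ECCECECC  (unchanged — fixed point at step 5)


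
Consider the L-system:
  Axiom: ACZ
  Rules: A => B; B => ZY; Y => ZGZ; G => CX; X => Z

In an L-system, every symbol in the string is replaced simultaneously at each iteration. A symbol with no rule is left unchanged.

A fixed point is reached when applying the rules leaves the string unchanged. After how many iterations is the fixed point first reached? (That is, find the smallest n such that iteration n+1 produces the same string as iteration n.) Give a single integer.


Step 0: ACZ
Step 1: BCZ
Step 2: ZYCZ
Step 3: ZZGZCZ
Step 4: ZZCXZCZ
Step 5: ZZCZZCZ
Step 6: ZZCZZCZ  (unchanged — fixed point at step 5)

Answer: 5


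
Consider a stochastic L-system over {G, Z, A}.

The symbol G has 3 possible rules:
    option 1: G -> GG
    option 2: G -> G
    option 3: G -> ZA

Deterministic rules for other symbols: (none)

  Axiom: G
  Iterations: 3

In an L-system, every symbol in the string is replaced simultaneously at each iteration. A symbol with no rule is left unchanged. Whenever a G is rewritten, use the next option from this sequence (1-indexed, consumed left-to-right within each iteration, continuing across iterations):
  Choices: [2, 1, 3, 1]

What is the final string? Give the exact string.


Step 0: G
Step 1: G  (used choices [2])
Step 2: GG  (used choices [1])
Step 3: ZAGG  (used choices [3, 1])

Answer: ZAGG
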